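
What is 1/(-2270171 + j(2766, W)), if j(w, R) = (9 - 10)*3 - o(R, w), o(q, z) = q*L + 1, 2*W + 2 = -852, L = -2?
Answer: -1/2271029 ≈ -4.4033e-7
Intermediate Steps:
W = -427 (W = -1 + (1/2)*(-852) = -1 - 426 = -427)
o(q, z) = 1 - 2*q (o(q, z) = q*(-2) + 1 = -2*q + 1 = 1 - 2*q)
j(w, R) = -4 + 2*R (j(w, R) = (9 - 10)*3 - (1 - 2*R) = -1*3 + (-1 + 2*R) = -3 + (-1 + 2*R) = -4 + 2*R)
1/(-2270171 + j(2766, W)) = 1/(-2270171 + (-4 + 2*(-427))) = 1/(-2270171 + (-4 - 854)) = 1/(-2270171 - 858) = 1/(-2271029) = -1/2271029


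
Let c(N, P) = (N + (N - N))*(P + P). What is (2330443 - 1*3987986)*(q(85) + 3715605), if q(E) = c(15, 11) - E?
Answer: -6159181156550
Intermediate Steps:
c(N, P) = 2*N*P (c(N, P) = (N + 0)*(2*P) = N*(2*P) = 2*N*P)
q(E) = 330 - E (q(E) = 2*15*11 - E = 330 - E)
(2330443 - 1*3987986)*(q(85) + 3715605) = (2330443 - 1*3987986)*((330 - 1*85) + 3715605) = (2330443 - 3987986)*((330 - 85) + 3715605) = -1657543*(245 + 3715605) = -1657543*3715850 = -6159181156550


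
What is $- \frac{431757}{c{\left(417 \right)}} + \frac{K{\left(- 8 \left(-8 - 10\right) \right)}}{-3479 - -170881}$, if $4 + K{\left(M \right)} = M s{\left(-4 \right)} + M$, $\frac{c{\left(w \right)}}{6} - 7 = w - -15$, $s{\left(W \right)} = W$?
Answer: $- \frac{12046355623}{73489478} \approx -163.92$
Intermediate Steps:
$c{\left(w \right)} = 132 + 6 w$ ($c{\left(w \right)} = 42 + 6 \left(w - -15\right) = 42 + 6 \left(w + 15\right) = 42 + 6 \left(15 + w\right) = 42 + \left(90 + 6 w\right) = 132 + 6 w$)
$K{\left(M \right)} = -4 - 3 M$ ($K{\left(M \right)} = -4 + \left(M \left(-4\right) + M\right) = -4 + \left(- 4 M + M\right) = -4 - 3 M$)
$- \frac{431757}{c{\left(417 \right)}} + \frac{K{\left(- 8 \left(-8 - 10\right) \right)}}{-3479 - -170881} = - \frac{431757}{132 + 6 \cdot 417} + \frac{-4 - 3 \left(- 8 \left(-8 - 10\right)\right)}{-3479 - -170881} = - \frac{431757}{132 + 2502} + \frac{-4 - 3 \left(\left(-8\right) \left(-18\right)\right)}{-3479 + 170881} = - \frac{431757}{2634} + \frac{-4 - 432}{167402} = \left(-431757\right) \frac{1}{2634} + \left(-4 - 432\right) \frac{1}{167402} = - \frac{143919}{878} - \frac{218}{83701} = - \frac{12046355623}{73489478}$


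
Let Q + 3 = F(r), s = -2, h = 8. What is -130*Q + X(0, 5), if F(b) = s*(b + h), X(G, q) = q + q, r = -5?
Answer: 1180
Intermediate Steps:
X(G, q) = 2*q
F(b) = -16 - 2*b (F(b) = -2*(b + 8) = -2*(8 + b) = -16 - 2*b)
Q = -9 (Q = -3 + (-16 - 2*(-5)) = -3 + (-16 + 10) = -3 - 6 = -9)
-130*Q + X(0, 5) = -130*(-9) + 2*5 = 1170 + 10 = 1180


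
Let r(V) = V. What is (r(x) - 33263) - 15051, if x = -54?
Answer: -48368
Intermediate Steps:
(r(x) - 33263) - 15051 = (-54 - 33263) - 15051 = -33317 - 15051 = -48368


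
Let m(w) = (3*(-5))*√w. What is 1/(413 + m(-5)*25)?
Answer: 413/873694 + 375*I*√5/873694 ≈ 0.00047271 + 0.00095975*I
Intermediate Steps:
m(w) = -15*√w
1/(413 + m(-5)*25) = 1/(413 - 15*I*√5*25) = 1/(413 - 375*I*√5)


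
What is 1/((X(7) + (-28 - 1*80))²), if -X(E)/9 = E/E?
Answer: 1/13689 ≈ 7.3051e-5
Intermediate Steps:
X(E) = -9 (X(E) = -9*E/E = -9*1 = -9)
1/((X(7) + (-28 - 1*80))²) = 1/((-9 + (-28 - 1*80))²) = 1/((-9 + (-28 - 80))²) = 1/((-9 - 108)²) = 1/((-117)²) = 1/13689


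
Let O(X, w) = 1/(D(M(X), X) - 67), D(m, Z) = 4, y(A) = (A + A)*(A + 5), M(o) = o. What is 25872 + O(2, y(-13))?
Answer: 1629935/63 ≈ 25872.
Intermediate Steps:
y(A) = 2*A*(5 + A) (y(A) = (2*A)*(5 + A) = 2*A*(5 + A))
O(X, w) = -1/63 (O(X, w) = 1/(4 - 67) = 1/(-63) = -1/63)
25872 + O(2, y(-13)) = 25872 - 1/63 = 1629935/63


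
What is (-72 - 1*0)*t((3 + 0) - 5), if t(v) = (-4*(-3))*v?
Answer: 1728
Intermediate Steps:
t(v) = 12*v
(-72 - 1*0)*t((3 + 0) - 5) = (-72 - 1*0)*(12*((3 + 0) - 5)) = (-72 + 0)*(12*(3 - 5)) = -864*(-2) = -72*(-24) = 1728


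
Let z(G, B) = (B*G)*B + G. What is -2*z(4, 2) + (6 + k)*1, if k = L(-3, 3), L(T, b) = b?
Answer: -31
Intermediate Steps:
k = 3
z(G, B) = G + G*B² (z(G, B) = G*B² + G = G + G*B²)
-2*z(4, 2) + (6 + k)*1 = -8*(1 + 2²) + (6 + 3)*1 = -8*(1 + 4) + 9*1 = -8*5 + 9 = -2*20 + 9 = -40 + 9 = -31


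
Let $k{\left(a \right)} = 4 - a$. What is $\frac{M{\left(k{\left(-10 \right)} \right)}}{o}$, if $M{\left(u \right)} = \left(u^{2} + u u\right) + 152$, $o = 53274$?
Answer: $\frac{272}{26637} \approx 0.010211$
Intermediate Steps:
$M{\left(u \right)} = 152 + 2 u^{2}$ ($M{\left(u \right)} = \left(u^{2} + u^{2}\right) + 152 = 2 u^{2} + 152 = 152 + 2 u^{2}$)
$\frac{M{\left(k{\left(-10 \right)} \right)}}{o} = \frac{152 + 2 \left(4 - -10\right)^{2}}{53274} = \left(152 + 2 \left(4 + 10\right)^{2}\right) \frac{1}{53274} = \left(152 + 2 \cdot 14^{2}\right) \frac{1}{53274} = \left(152 + 2 \cdot 196\right) \frac{1}{53274} = \left(152 + 392\right) \frac{1}{53274} = 544 \cdot \frac{1}{53274} = \frac{272}{26637}$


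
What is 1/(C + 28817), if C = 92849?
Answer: 1/121666 ≈ 8.2192e-6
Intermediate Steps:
1/(C + 28817) = 1/(92849 + 28817) = 1/121666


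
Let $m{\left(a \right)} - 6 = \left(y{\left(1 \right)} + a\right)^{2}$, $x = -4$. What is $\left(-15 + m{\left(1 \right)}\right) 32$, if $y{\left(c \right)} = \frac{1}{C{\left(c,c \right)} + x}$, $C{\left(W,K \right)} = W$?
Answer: $- \frac{2464}{9} \approx -273.78$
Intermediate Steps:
$y{\left(c \right)} = \frac{1}{-4 + c}$ ($y{\left(c \right)} = \frac{1}{c - 4} = \frac{1}{-4 + c}$)
$m{\left(a \right)} = 6 + \left(- \frac{1}{3} + a\right)^{2}$ ($m{\left(a \right)} = 6 + \left(\frac{1}{-4 + 1} + a\right)^{2} = 6 + \left(\frac{1}{-3} + a\right)^{2} = 6 + \left(- \frac{1}{3} + a\right)^{2}$)
$\left(-15 + m{\left(1 \right)}\right) 32 = \left(-15 + \left(6 + \frac{\left(-1 + 3 \cdot 1\right)^{2}}{9}\right)\right) 32 = \left(-15 + \left(6 + \frac{\left(-1 + 3\right)^{2}}{9}\right)\right) 32 = \left(-15 + \left(6 + \frac{2^{2}}{9}\right)\right) 32 = \left(-15 + \left(6 + \frac{1}{9} \cdot 4\right)\right) 32 = \left(-15 + \left(6 + \frac{4}{9}\right)\right) 32 = \left(-15 + \frac{58}{9}\right) 32 = \left(- \frac{77}{9}\right) 32 = - \frac{2464}{9}$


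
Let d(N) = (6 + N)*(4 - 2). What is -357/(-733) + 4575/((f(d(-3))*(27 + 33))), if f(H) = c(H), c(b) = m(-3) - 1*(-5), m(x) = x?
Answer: 226421/5864 ≈ 38.612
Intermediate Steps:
c(b) = 2 (c(b) = -3 - 1*(-5) = -3 + 5 = 2)
d(N) = 12 + 2*N (d(N) = (6 + N)*2 = 12 + 2*N)
f(H) = 2
-357/(-733) + 4575/((f(d(-3))*(27 + 33))) = -357/(-733) + 4575/((2*(27 + 33))) = -357*(-1/733) + 4575/((2*60)) = 357/733 + 4575/120 = 357/733 + 4575*(1/120) = 357/733 + 305/8 = 226421/5864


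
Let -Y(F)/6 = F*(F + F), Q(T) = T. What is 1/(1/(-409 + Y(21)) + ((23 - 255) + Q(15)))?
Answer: -5701/1237118 ≈ -0.0046083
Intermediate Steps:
Y(F) = -12*F² (Y(F) = -6*F*(F + F) = -6*F*2*F = -12*F²)
1/(1/(-409 + Y(21)) + ((23 - 255) + Q(15))) = 1/(1/(-409 - 12*21²) + ((23 - 255) + 15)) = 1/(1/(-409 - 12*441) + (-232 + 15)) = 1/(1/(-409 - 5292) - 217) = 1/(1/(-5701) - 217) = 1/(-1/5701 - 217) = 1/(-1237118/5701) = -5701/1237118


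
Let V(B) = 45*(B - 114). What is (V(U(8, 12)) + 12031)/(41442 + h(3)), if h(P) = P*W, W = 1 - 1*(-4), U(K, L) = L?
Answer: 7/39 ≈ 0.17949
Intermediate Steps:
W = 5 (W = 1 + 4 = 5)
V(B) = -5130 + 45*B (V(B) = 45*(-114 + B) = -5130 + 45*B)
h(P) = 5*P (h(P) = P*5 = 5*P)
(V(U(8, 12)) + 12031)/(41442 + h(3)) = ((-5130 + 45*12) + 12031)/(41442 + 5*3) = ((-5130 + 540) + 12031)/(41442 + 15) = (-4590 + 12031)/41457 = 7441*(1/41457) = 7/39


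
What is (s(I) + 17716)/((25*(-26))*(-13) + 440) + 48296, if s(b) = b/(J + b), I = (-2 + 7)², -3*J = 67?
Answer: 3434953323/71120 ≈ 48298.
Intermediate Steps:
J = -67/3 (J = -⅓*67 = -67/3 ≈ -22.333)
I = 25 (I = 5² = 25)
s(b) = b/(-67/3 + b)
(s(I) + 17716)/((25*(-26))*(-13) + 440) + 48296 = (3*25/(-67 + 3*25) + 17716)/((25*(-26))*(-13) + 440) + 48296 = (3*25/(-67 + 75) + 17716)/(-650*(-13) + 440) + 48296 = (3*25/8 + 17716)/(8450 + 440) + 48296 = (3*25*(⅛) + 17716)/8890 + 48296 = (75/8 + 17716)*(1/8890) + 48296 = (141803/8)*(1/8890) + 48296 = 141803/71120 + 48296 = 3434953323/71120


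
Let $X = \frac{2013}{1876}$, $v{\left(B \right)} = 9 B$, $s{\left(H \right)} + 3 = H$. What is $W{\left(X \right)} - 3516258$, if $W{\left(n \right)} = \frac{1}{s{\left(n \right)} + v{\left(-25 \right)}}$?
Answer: $- \frac{1496923776346}{425715} \approx -3.5163 \cdot 10^{6}$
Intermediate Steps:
$s{\left(H \right)} = -3 + H$
$X = \frac{2013}{1876}$ ($X = 2013 \cdot \frac{1}{1876} = \frac{2013}{1876} \approx 1.073$)
$W{\left(n \right)} = \frac{1}{-228 + n}$ ($W{\left(n \right)} = \frac{1}{\left(-3 + n\right) + 9 \left(-25\right)} = \frac{1}{\left(-3 + n\right) - 225} = \frac{1}{-228 + n}$)
$W{\left(X \right)} - 3516258 = \frac{1}{-228 + \frac{2013}{1876}} - 3516258 = \frac{1}{- \frac{425715}{1876}} - 3516258 = - \frac{1876}{425715} - 3516258 = - \frac{1496923776346}{425715}$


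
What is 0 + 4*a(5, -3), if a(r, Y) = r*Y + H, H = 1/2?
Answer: -58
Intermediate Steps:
H = ½ ≈ 0.50000
a(r, Y) = ½ + Y*r (a(r, Y) = r*Y + ½ = Y*r + ½ = ½ + Y*r)
0 + 4*a(5, -3) = 0 + 4*(½ - 3*5) = 0 + 4*(½ - 15) = 0 + 4*(-29/2) = 0 - 58 = -58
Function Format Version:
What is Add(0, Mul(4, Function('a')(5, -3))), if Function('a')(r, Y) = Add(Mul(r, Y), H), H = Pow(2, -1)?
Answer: -58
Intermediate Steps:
H = Rational(1, 2) ≈ 0.50000
Function('a')(r, Y) = Add(Rational(1, 2), Mul(Y, r)) (Function('a')(r, Y) = Add(Mul(r, Y), Rational(1, 2)) = Add(Mul(Y, r), Rational(1, 2)) = Add(Rational(1, 2), Mul(Y, r)))
Add(0, Mul(4, Function('a')(5, -3))) = Add(0, Mul(4, Add(Rational(1, 2), Mul(-3, 5)))) = Add(0, Mul(4, Add(Rational(1, 2), -15))) = Add(0, Mul(4, Rational(-29, 2))) = Add(0, -58) = -58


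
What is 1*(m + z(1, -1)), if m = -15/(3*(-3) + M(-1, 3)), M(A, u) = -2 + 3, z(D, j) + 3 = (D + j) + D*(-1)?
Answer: -17/8 ≈ -2.1250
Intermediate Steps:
z(D, j) = -3 + j (z(D, j) = -3 + ((D + j) + D*(-1)) = -3 + ((D + j) - D) = -3 + j)
M(A, u) = 1
m = 15/8 (m = -15/(3*(-3) + 1) = -15/(-9 + 1) = -15/(-8) = -15*(-⅛) = 15/8 ≈ 1.8750)
1*(m + z(1, -1)) = 1*(15/8 + (-3 - 1)) = 1*(15/8 - 4) = 1*(-17/8) = -17/8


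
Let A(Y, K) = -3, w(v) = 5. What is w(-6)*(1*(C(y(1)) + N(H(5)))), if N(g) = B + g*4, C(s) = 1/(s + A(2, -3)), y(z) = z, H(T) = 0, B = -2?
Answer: -25/2 ≈ -12.500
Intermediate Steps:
C(s) = 1/(-3 + s) (C(s) = 1/(s - 3) = 1/(-3 + s))
N(g) = -2 + 4*g (N(g) = -2 + g*4 = -2 + 4*g)
w(-6)*(1*(C(y(1)) + N(H(5)))) = 5*(1*(1/(-3 + 1) + (-2 + 4*0))) = 5*(1*(1/(-2) + (-2 + 0))) = 5*(1*(-½ - 2)) = 5*(1*(-5/2)) = 5*(-5/2) = -25/2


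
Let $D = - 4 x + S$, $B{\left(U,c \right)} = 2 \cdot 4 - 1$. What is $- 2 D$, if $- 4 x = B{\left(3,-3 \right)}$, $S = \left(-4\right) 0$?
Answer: $-14$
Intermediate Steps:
$S = 0$
$B{\left(U,c \right)} = 7$ ($B{\left(U,c \right)} = 8 - 1 = 7$)
$x = - \frac{7}{4}$ ($x = \left(- \frac{1}{4}\right) 7 = - \frac{7}{4} \approx -1.75$)
$D = 7$ ($D = \left(-4\right) \left(- \frac{7}{4}\right) + 0 = 7 + 0 = 7$)
$- 2 D = \left(-2\right) 7 = -14$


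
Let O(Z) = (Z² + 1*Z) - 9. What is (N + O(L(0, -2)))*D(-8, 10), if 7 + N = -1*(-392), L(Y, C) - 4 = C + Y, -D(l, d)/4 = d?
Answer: -15280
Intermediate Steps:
D(l, d) = -4*d
L(Y, C) = 4 + C + Y (L(Y, C) = 4 + (C + Y) = 4 + C + Y)
O(Z) = -9 + Z + Z² (O(Z) = (Z² + Z) - 9 = (Z + Z²) - 9 = -9 + Z + Z²)
N = 385 (N = -7 - 1*(-392) = -7 + 392 = 385)
(N + O(L(0, -2)))*D(-8, 10) = (385 + (-9 + (4 - 2 + 0) + (4 - 2 + 0)²))*(-4*10) = (385 + (-9 + 2 + 2²))*(-40) = (385 + (-9 + 2 + 4))*(-40) = (385 - 3)*(-40) = 382*(-40) = -15280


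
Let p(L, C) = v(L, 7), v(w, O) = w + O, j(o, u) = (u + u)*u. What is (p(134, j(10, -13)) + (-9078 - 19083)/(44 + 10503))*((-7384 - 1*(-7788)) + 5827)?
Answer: 9090817146/10547 ≈ 8.6193e+5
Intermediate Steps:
j(o, u) = 2*u² (j(o, u) = (2*u)*u = 2*u²)
v(w, O) = O + w
p(L, C) = 7 + L
(p(134, j(10, -13)) + (-9078 - 19083)/(44 + 10503))*((-7384 - 1*(-7788)) + 5827) = ((7 + 134) + (-9078 - 19083)/(44 + 10503))*((-7384 - 1*(-7788)) + 5827) = (141 - 28161/10547)*((-7384 + 7788) + 5827) = (141 - 28161*1/10547)*(404 + 5827) = (141 - 28161/10547)*6231 = (1458966/10547)*6231 = 9090817146/10547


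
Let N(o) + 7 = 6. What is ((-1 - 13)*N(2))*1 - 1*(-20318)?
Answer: 20332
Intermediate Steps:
N(o) = -1 (N(o) = -7 + 6 = -1)
((-1 - 13)*N(2))*1 - 1*(-20318) = ((-1 - 13)*(-1))*1 - 1*(-20318) = -14*(-1)*1 + 20318 = 14*1 + 20318 = 14 + 20318 = 20332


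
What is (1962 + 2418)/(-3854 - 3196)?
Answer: -146/235 ≈ -0.62128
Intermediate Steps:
(1962 + 2418)/(-3854 - 3196) = 4380/(-7050) = 4380*(-1/7050) = -146/235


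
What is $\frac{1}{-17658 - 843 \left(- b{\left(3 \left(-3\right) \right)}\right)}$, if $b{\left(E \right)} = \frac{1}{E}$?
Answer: $- \frac{3}{53255} \approx -5.6333 \cdot 10^{-5}$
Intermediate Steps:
$\frac{1}{-17658 - 843 \left(- b{\left(3 \left(-3\right) \right)}\right)} = \frac{1}{-17658 - 843 \left(- \frac{1}{3 \left(-3\right)}\right)} = \frac{1}{-17658 - 843 \left(- \frac{1}{-9}\right)} = \frac{1}{-17658 - 843 \left(\left(-1\right) \left(- \frac{1}{9}\right)\right)} = \frac{1}{-17658 - \frac{281}{3}} = \frac{1}{- \frac{53255}{3}} = - \frac{3}{53255}$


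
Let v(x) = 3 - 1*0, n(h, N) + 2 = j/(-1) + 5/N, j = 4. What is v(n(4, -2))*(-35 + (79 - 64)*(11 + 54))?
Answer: 2820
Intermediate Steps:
n(h, N) = -6 + 5/N (n(h, N) = -2 + (4/(-1) + 5/N) = -2 + (4*(-1) + 5/N) = -2 + (-4 + 5/N) = -6 + 5/N)
v(x) = 3 (v(x) = 3 + 0 = 3)
v(n(4, -2))*(-35 + (79 - 64)*(11 + 54)) = 3*(-35 + (79 - 64)*(11 + 54)) = 3*(-35 + 15*65) = 3*(-35 + 975) = 3*940 = 2820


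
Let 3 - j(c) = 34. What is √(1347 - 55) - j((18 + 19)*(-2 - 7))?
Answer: 31 + 2*√323 ≈ 66.944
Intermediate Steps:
j(c) = -31 (j(c) = 3 - 1*34 = 3 - 34 = -31)
√(1347 - 55) - j((18 + 19)*(-2 - 7)) = √(1347 - 55) - 1*(-31) = √1292 + 31 = 2*√323 + 31 = 31 + 2*√323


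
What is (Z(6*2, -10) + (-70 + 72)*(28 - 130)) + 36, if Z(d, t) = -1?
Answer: -169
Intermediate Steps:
(Z(6*2, -10) + (-70 + 72)*(28 - 130)) + 36 = (-1 + (-70 + 72)*(28 - 130)) + 36 = (-1 + 2*(-102)) + 36 = (-1 - 204) + 36 = -205 + 36 = -169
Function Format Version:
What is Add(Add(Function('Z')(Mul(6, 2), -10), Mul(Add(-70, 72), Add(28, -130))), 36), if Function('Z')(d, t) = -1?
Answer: -169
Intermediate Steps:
Add(Add(Function('Z')(Mul(6, 2), -10), Mul(Add(-70, 72), Add(28, -130))), 36) = Add(Add(-1, Mul(Add(-70, 72), Add(28, -130))), 36) = Add(Add(-1, Mul(2, -102)), 36) = Add(Add(-1, -204), 36) = Add(-205, 36) = -169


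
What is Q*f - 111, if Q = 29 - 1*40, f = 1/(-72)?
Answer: -7981/72 ≈ -110.85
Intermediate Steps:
f = -1/72 ≈ -0.013889
Q = -11 (Q = 29 - 40 = -11)
Q*f - 111 = -11*(-1/72) - 111 = 11/72 - 111 = -7981/72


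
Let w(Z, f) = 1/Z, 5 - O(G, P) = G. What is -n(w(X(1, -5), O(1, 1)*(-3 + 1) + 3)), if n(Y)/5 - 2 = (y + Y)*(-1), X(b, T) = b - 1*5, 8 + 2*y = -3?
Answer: -155/4 ≈ -38.750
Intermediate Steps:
y = -11/2 (y = -4 + (½)*(-3) = -4 - 3/2 = -11/2 ≈ -5.5000)
O(G, P) = 5 - G
X(b, T) = -5 + b (X(b, T) = b - 5 = -5 + b)
n(Y) = 75/2 - 5*Y (n(Y) = 10 + 5*((-11/2 + Y)*(-1)) = 10 + 5*(11/2 - Y) = 10 + (55/2 - 5*Y) = 75/2 - 5*Y)
-n(w(X(1, -5), O(1, 1)*(-3 + 1) + 3)) = -(75/2 - 5/(-5 + 1)) = -(75/2 - 5/(-4)) = -(75/2 - 5*(-¼)) = -(75/2 + 5/4) = -1*155/4 = -155/4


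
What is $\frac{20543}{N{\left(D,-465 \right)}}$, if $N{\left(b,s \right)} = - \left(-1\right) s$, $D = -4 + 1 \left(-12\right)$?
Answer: $- \frac{20543}{465} \approx -44.178$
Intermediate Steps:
$D = -16$ ($D = -4 - 12 = -16$)
$N{\left(b,s \right)} = s$
$\frac{20543}{N{\left(D,-465 \right)}} = \frac{20543}{-465} = 20543 \left(- \frac{1}{465}\right) = - \frac{20543}{465}$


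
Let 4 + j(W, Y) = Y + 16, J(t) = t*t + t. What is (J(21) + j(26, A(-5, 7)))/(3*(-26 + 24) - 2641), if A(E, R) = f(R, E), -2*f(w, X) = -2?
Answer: -475/2647 ≈ -0.17945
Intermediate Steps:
f(w, X) = 1 (f(w, X) = -1/2*(-2) = 1)
J(t) = t + t**2 (J(t) = t**2 + t = t + t**2)
A(E, R) = 1
j(W, Y) = 12 + Y (j(W, Y) = -4 + (Y + 16) = -4 + (16 + Y) = 12 + Y)
(J(21) + j(26, A(-5, 7)))/(3*(-26 + 24) - 2641) = (21*(1 + 21) + (12 + 1))/(3*(-26 + 24) - 2641) = (21*22 + 13)/(3*(-2) - 2641) = (462 + 13)/(-6 - 2641) = 475/(-2647) = 475*(-1/2647) = -475/2647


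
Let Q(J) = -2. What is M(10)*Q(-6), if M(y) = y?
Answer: -20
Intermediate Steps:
M(10)*Q(-6) = 10*(-2) = -20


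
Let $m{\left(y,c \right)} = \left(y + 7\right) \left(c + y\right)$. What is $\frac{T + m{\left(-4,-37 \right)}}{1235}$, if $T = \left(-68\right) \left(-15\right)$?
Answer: $\frac{69}{95} \approx 0.72632$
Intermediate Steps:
$T = 1020$
$m{\left(y,c \right)} = \left(7 + y\right) \left(c + y\right)$
$\frac{T + m{\left(-4,-37 \right)}}{1235} = \frac{1020 + \left(\left(-4\right)^{2} + 7 \left(-37\right) + 7 \left(-4\right) - -148\right)}{1235} = \left(1020 + \left(16 - 259 - 28 + 148\right)\right) \frac{1}{1235} = \left(1020 - 123\right) \frac{1}{1235} = 897 \cdot \frac{1}{1235} = \frac{69}{95}$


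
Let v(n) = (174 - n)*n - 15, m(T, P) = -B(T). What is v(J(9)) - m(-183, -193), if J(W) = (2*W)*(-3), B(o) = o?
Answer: -12510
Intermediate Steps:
m(T, P) = -T
J(W) = -6*W
v(n) = -15 + n*(174 - n) (v(n) = n*(174 - n) - 15 = -15 + n*(174 - n))
v(J(9)) - m(-183, -193) = (-15 - (-6*9)**2 + 174*(-6*9)) - (-1)*(-183) = (-15 - 1*(-54)**2 + 174*(-54)) - 1*183 = (-15 - 1*2916 - 9396) - 183 = (-15 - 2916 - 9396) - 183 = -12327 - 183 = -12510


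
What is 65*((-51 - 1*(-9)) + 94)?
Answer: 3380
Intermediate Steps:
65*((-51 - 1*(-9)) + 94) = 65*((-51 + 9) + 94) = 65*(-42 + 94) = 65*52 = 3380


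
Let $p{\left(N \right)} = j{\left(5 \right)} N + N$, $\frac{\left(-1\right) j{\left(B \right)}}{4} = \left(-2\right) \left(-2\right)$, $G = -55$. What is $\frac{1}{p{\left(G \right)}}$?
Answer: $\frac{1}{825} \approx 0.0012121$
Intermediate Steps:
$j{\left(B \right)} = -16$ ($j{\left(B \right)} = - 4 \left(\left(-2\right) \left(-2\right)\right) = \left(-4\right) 4 = -16$)
$p{\left(N \right)} = - 15 N$ ($p{\left(N \right)} = - 16 N + N = - 15 N$)
$\frac{1}{p{\left(G \right)}} = \frac{1}{\left(-15\right) \left(-55\right)} = \frac{1}{825}$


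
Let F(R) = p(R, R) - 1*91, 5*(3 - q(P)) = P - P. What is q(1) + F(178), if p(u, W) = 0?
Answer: -88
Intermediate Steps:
q(P) = 3 (q(P) = 3 - (P - P)/5 = 3 - ⅕*0 = 3 + 0 = 3)
F(R) = -91 (F(R) = 0 - 1*91 = 0 - 91 = -91)
q(1) + F(178) = 3 - 91 = -88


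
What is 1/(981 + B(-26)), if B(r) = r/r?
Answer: 1/982 ≈ 0.0010183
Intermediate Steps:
B(r) = 1
1/(981 + B(-26)) = 1/(981 + 1) = 1/982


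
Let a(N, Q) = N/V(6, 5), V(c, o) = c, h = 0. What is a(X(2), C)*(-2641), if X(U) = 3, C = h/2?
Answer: -2641/2 ≈ -1320.5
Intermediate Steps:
C = 0 (C = 0/2 = 0*(1/2) = 0)
a(N, Q) = N/6
a(X(2), C)*(-2641) = ((1/6)*3)*(-2641) = (1/2)*(-2641) = -2641/2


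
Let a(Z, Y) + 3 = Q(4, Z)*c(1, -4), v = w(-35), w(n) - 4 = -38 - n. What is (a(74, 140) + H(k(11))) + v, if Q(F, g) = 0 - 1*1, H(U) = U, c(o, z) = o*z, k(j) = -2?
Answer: 0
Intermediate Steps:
w(n) = -34 - n (w(n) = 4 + (-38 - n) = -34 - n)
Q(F, g) = -1 (Q(F, g) = 0 - 1 = -1)
v = 1 (v = -34 - 1*(-35) = -34 + 35 = 1)
a(Z, Y) = 1 (a(Z, Y) = -3 - (-4) = -3 - 1*(-4) = -3 + 4 = 1)
(a(74, 140) + H(k(11))) + v = (1 - 2) + 1 = -1 + 1 = 0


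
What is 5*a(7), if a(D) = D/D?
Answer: 5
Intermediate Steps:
a(D) = 1
5*a(7) = 5*1 = 5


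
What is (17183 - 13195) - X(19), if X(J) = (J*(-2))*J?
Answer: 4710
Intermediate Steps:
X(J) = -2*J² (X(J) = (-2*J)*J = -2*J²)
(17183 - 13195) - X(19) = (17183 - 13195) - (-2)*19² = 3988 - (-2)*361 = 3988 - 1*(-722) = 3988 + 722 = 4710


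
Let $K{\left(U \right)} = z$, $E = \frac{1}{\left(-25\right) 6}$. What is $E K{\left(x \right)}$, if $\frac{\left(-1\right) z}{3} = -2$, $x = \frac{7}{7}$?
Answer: $- \frac{1}{25} \approx -0.04$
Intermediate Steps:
$x = 1$ ($x = 7 \cdot \frac{1}{7} = 1$)
$z = 6$ ($z = \left(-3\right) \left(-2\right) = 6$)
$E = - \frac{1}{150}$ ($E = \frac{1}{-150} = - \frac{1}{150} \approx -0.0066667$)
$K{\left(U \right)} = 6$
$E K{\left(x \right)} = \left(- \frac{1}{150}\right) 6 = - \frac{1}{25}$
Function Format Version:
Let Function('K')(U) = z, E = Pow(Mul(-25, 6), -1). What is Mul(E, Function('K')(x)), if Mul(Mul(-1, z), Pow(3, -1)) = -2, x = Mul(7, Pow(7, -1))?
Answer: Rational(-1, 25) ≈ -0.040000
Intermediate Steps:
x = 1 (x = Mul(7, Rational(1, 7)) = 1)
z = 6 (z = Mul(-3, -2) = 6)
E = Rational(-1, 150) (E = Pow(-150, -1) = Rational(-1, 150) ≈ -0.0066667)
Function('K')(U) = 6
Mul(E, Function('K')(x)) = Mul(Rational(-1, 150), 6) = Rational(-1, 25)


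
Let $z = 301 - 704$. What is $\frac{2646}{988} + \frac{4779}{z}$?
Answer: $- \frac{140589}{15314} \approx -9.1804$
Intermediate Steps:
$z = -403$ ($z = 301 - 704 = -403$)
$\frac{2646}{988} + \frac{4779}{z} = \frac{2646}{988} + \frac{4779}{-403} = 2646 \cdot \frac{1}{988} + 4779 \left(- \frac{1}{403}\right) = \frac{1323}{494} - \frac{4779}{403} = - \frac{140589}{15314}$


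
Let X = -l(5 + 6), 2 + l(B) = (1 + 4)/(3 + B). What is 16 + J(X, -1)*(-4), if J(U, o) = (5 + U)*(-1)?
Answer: 298/7 ≈ 42.571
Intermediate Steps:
l(B) = -2 + 5/(3 + B) (l(B) = -2 + (1 + 4)/(3 + B) = -2 + 5/(3 + B))
X = 23/14 (X = -(-1 - 2*(5 + 6))/(3 + (5 + 6)) = -(-1 - 2*11)/(3 + 11) = -(-1 - 22)/14 = -(-23)/14 = -1*(-23/14) = 23/14 ≈ 1.6429)
J(U, o) = -5 - U
16 + J(X, -1)*(-4) = 16 + (-5 - 1*23/14)*(-4) = 16 + (-5 - 23/14)*(-4) = 16 - 93/14*(-4) = 16 + 186/7 = 298/7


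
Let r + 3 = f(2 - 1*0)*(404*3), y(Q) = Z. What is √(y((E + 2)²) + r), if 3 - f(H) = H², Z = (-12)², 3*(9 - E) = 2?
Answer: 3*I*√119 ≈ 32.726*I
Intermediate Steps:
E = 25/3 (E = 9 - ⅓*2 = 9 - ⅔ = 25/3 ≈ 8.3333)
Z = 144
y(Q) = 144
f(H) = 3 - H²
r = -1215 (r = -3 + (3 - (2 - 1*0)²)*(404*3) = -3 + (3 - (2 + 0)²)*1212 = -3 + (3 - 1*2²)*1212 = -3 + (3 - 1*4)*1212 = -3 + (3 - 4)*1212 = -3 - 1*1212 = -3 - 1212 = -1215)
√(y((E + 2)²) + r) = √(144 - 1215) = √(-1071) = 3*I*√119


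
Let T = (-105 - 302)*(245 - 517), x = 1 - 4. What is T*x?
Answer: -332112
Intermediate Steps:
x = -3
T = 110704 (T = -407*(-272) = 110704)
T*x = 110704*(-3) = -332112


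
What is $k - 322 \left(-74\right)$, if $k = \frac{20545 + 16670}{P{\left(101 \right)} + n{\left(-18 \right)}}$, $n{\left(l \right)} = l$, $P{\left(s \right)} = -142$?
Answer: $\frac{755053}{32} \approx 23595.0$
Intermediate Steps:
$k = - \frac{7443}{32}$ ($k = \frac{20545 + 16670}{-142 - 18} = \frac{37215}{-160} = 37215 \left(- \frac{1}{160}\right) = - \frac{7443}{32} \approx -232.59$)
$k - 322 \left(-74\right) = - \frac{7443}{32} - 322 \left(-74\right) = - \frac{7443}{32} - -23828 = - \frac{7443}{32} + 23828 = \frac{755053}{32}$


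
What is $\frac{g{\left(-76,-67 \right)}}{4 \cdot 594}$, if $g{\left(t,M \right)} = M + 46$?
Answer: $- \frac{7}{792} \approx -0.0088384$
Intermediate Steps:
$g{\left(t,M \right)} = 46 + M$
$\frac{g{\left(-76,-67 \right)}}{4 \cdot 594} = \frac{46 - 67}{4 \cdot 594} = - \frac{21}{2376} = \left(-21\right) \frac{1}{2376} = - \frac{7}{792}$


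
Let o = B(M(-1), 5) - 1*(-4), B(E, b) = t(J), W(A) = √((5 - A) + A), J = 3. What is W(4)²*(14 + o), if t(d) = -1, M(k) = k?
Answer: 85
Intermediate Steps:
W(A) = √5
B(E, b) = -1
o = 3 (o = -1 - 1*(-4) = -1 + 4 = 3)
W(4)²*(14 + o) = (√5)²*(14 + 3) = 5*17 = 85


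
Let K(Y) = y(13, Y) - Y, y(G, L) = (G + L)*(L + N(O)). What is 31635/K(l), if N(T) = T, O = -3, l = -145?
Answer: 31635/19681 ≈ 1.6074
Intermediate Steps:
y(G, L) = (-3 + L)*(G + L) (y(G, L) = (G + L)*(L - 3) = (G + L)*(-3 + L) = (-3 + L)*(G + L))
K(Y) = -39 + Y² + 9*Y (K(Y) = (Y² - 3*13 - 3*Y + 13*Y) - Y = (Y² - 39 - 3*Y + 13*Y) - Y = (-39 + Y² + 10*Y) - Y = -39 + Y² + 9*Y)
31635/K(l) = 31635/(-39 + (-145)² + 9*(-145)) = 31635/(-39 + 21025 - 1305) = 31635/19681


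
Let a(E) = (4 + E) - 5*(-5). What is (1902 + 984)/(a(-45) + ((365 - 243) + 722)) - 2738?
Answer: -377363/138 ≈ -2734.5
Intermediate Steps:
a(E) = 29 + E (a(E) = (4 + E) + 25 = 29 + E)
(1902 + 984)/(a(-45) + ((365 - 243) + 722)) - 2738 = (1902 + 984)/((29 - 45) + ((365 - 243) + 722)) - 2738 = 2886/(-16 + (122 + 722)) - 2738 = 2886/(-16 + 844) - 2738 = 2886/828 - 2738 = 2886*(1/828) - 2738 = 481/138 - 2738 = -377363/138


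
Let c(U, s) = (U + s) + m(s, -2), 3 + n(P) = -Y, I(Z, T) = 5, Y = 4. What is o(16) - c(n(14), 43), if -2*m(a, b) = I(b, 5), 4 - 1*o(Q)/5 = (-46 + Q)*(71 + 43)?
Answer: 34173/2 ≈ 17087.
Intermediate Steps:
o(Q) = 26240 - 570*Q (o(Q) = 20 - 5*(-46 + Q)*(71 + 43) = 20 - 5*(-46 + Q)*114 = 20 - 5*(-5244 + 114*Q) = 20 + (26220 - 570*Q) = 26240 - 570*Q)
m(a, b) = -5/2 (m(a, b) = -½*5 = -5/2)
n(P) = -7 (n(P) = -3 - 1*4 = -3 - 4 = -7)
c(U, s) = -5/2 + U + s (c(U, s) = (U + s) - 5/2 = -5/2 + U + s)
o(16) - c(n(14), 43) = (26240 - 570*16) - (-5/2 - 7 + 43) = (26240 - 9120) - 1*67/2 = 17120 - 67/2 = 34173/2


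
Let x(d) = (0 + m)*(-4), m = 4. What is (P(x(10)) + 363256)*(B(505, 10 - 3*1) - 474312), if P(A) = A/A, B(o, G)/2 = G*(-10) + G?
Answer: -172342924566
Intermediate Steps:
x(d) = -16 (x(d) = (0 + 4)*(-4) = 4*(-4) = -16)
B(o, G) = -18*G (B(o, G) = 2*(G*(-10) + G) = 2*(-10*G + G) = 2*(-9*G) = -18*G)
P(A) = 1
(P(x(10)) + 363256)*(B(505, 10 - 3*1) - 474312) = (1 + 363256)*(-18*(10 - 3*1) - 474312) = 363257*(-18*(10 - 3) - 474312) = 363257*(-18*7 - 474312) = 363257*(-126 - 474312) = 363257*(-474438) = -172342924566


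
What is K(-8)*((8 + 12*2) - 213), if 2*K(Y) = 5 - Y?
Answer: -2353/2 ≈ -1176.5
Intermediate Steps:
K(Y) = 5/2 - Y/2 (K(Y) = (5 - Y)/2 = 5/2 - Y/2)
K(-8)*((8 + 12*2) - 213) = (5/2 - ½*(-8))*((8 + 12*2) - 213) = (5/2 + 4)*((8 + 24) - 213) = 13*(32 - 213)/2 = (13/2)*(-181) = -2353/2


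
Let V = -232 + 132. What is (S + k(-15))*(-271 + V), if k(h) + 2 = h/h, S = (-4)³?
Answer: 24115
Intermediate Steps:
V = -100
S = -64
k(h) = -1 (k(h) = -2 + h/h = -2 + 1 = -1)
(S + k(-15))*(-271 + V) = (-64 - 1)*(-271 - 100) = -65*(-371) = 24115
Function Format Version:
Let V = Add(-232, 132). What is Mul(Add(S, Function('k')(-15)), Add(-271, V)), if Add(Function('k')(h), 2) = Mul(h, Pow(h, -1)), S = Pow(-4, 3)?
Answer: 24115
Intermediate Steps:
V = -100
S = -64
Function('k')(h) = -1 (Function('k')(h) = Add(-2, Mul(h, Pow(h, -1))) = Add(-2, 1) = -1)
Mul(Add(S, Function('k')(-15)), Add(-271, V)) = Mul(Add(-64, -1), Add(-271, -100)) = Mul(-65, -371) = 24115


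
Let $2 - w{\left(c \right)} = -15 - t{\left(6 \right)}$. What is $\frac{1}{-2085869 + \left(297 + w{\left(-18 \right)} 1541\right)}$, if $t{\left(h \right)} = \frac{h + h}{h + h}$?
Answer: $- \frac{1}{2057834} \approx -4.8595 \cdot 10^{-7}$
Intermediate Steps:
$t{\left(h \right)} = 1$ ($t{\left(h \right)} = \frac{2 h}{2 h} = 2 h \frac{1}{2 h} = 1$)
$w{\left(c \right)} = 18$ ($w{\left(c \right)} = 2 - \left(-15 - 1\right) = 2 - -16 = 2 + 16 = 18$)
$\frac{1}{-2085869 + \left(297 + w{\left(-18 \right)} 1541\right)} = \frac{1}{-2085869 + \left(297 + 18 \cdot 1541\right)} = \frac{1}{-2085869 + \left(297 + 27738\right)} = \frac{1}{-2085869 + 28035} = \frac{1}{-2057834} = - \frac{1}{2057834}$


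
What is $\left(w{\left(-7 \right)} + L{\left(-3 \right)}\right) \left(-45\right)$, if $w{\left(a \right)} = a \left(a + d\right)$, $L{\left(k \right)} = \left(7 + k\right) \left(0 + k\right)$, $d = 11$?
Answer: $1800$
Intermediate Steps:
$L{\left(k \right)} = k \left(7 + k\right)$ ($L{\left(k \right)} = \left(7 + k\right) k = k \left(7 + k\right)$)
$w{\left(a \right)} = a \left(11 + a\right)$ ($w{\left(a \right)} = a \left(a + 11\right) = a \left(11 + a\right)$)
$\left(w{\left(-7 \right)} + L{\left(-3 \right)}\right) \left(-45\right) = \left(- 7 \left(11 - 7\right) - 3 \left(7 - 3\right)\right) \left(-45\right) = \left(\left(-7\right) 4 - 12\right) \left(-45\right) = \left(-28 - 12\right) \left(-45\right) = \left(-40\right) \left(-45\right) = 1800$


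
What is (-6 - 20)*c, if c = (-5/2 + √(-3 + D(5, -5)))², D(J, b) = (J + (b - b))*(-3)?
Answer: 611/2 + 390*I*√2 ≈ 305.5 + 551.54*I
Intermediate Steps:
D(J, b) = -3*J (D(J, b) = (J + 0)*(-3) = J*(-3) = -3*J)
c = (-5/2 + 3*I*√2)² (c = (-5/2 + √(-3 - 3*5))² = (-5*½ + √(-3 - 15))² = (-5/2 + √(-18))² = (-5/2 + 3*I*√2)² ≈ -11.75 - 21.213*I)
(-6 - 20)*c = (-6 - 20)*((5 - 6*I*√2)²/4) = -13*(5 - 6*I*√2)²/2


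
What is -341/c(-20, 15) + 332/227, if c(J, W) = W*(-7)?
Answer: 112267/23835 ≈ 4.7102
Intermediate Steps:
c(J, W) = -7*W
-341/c(-20, 15) + 332/227 = -341/((-7*15)) + 332/227 = -341/(-105) + 332*(1/227) = -341*(-1/105) + 332/227 = 341/105 + 332/227 = 112267/23835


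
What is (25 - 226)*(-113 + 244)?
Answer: -26331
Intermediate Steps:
(25 - 226)*(-113 + 244) = -201*131 = -26331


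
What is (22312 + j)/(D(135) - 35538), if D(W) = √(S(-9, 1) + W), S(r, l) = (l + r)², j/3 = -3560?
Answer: -413378016/1262949245 - 11632*√199/1262949245 ≈ -0.32744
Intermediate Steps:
j = -10680 (j = 3*(-3560) = -10680)
D(W) = √(64 + W) (D(W) = √((1 - 9)² + W) = √((-8)² + W) = √(64 + W))
(22312 + j)/(D(135) - 35538) = (22312 - 10680)/(√(64 + 135) - 35538) = 11632/(√199 - 35538) = 11632/(-35538 + √199)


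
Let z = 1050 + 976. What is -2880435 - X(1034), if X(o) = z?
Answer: -2882461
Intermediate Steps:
z = 2026
X(o) = 2026
-2880435 - X(1034) = -2880435 - 1*2026 = -2880435 - 2026 = -2882461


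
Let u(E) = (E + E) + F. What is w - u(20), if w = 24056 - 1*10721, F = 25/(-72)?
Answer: 957265/72 ≈ 13295.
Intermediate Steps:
F = -25/72 (F = 25*(-1/72) = -25/72 ≈ -0.34722)
w = 13335 (w = 24056 - 10721 = 13335)
u(E) = -25/72 + 2*E (u(E) = (E + E) - 25/72 = 2*E - 25/72 = -25/72 + 2*E)
w - u(20) = 13335 - (-25/72 + 2*20) = 13335 - (-25/72 + 40) = 13335 - 1*2855/72 = 13335 - 2855/72 = 957265/72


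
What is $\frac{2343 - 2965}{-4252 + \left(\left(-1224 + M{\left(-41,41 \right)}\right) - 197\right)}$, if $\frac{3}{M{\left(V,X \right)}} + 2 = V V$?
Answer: $\frac{522169}{4762482} \approx 0.10964$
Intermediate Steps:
$M{\left(V,X \right)} = \frac{3}{-2 + V^{2}}$ ($M{\left(V,X \right)} = \frac{3}{-2 + V V} = \frac{3}{-2 + V^{2}}$)
$\frac{2343 - 2965}{-4252 + \left(\left(-1224 + M{\left(-41,41 \right)}\right) - 197\right)} = \frac{2343 - 2965}{-4252 - \left(1421 - \frac{3}{-2 + \left(-41\right)^{2}}\right)} = - \frac{622}{-4252 - \left(1421 - \frac{3}{-2 + 1681}\right)} = - \frac{622}{-4252 - \left(1421 - \frac{3}{1679}\right)} = - \frac{622}{-4252 + \left(\left(-1224 + 3 \cdot \frac{1}{1679}\right) - 197\right)} = - \frac{622}{-4252 + \left(\left(-1224 + \frac{3}{1679}\right) - 197\right)} = - \frac{622}{-4252 - \frac{2385856}{1679}} = - \frac{622}{- \frac{9524964}{1679}} = \left(-622\right) \left(- \frac{1679}{9524964}\right) = \frac{522169}{4762482}$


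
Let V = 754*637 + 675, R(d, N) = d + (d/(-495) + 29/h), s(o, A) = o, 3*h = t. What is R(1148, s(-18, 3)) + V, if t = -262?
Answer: 62525928649/129690 ≈ 4.8212e+5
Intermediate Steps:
h = -262/3 (h = (⅓)*(-262) = -262/3 ≈ -87.333)
R(d, N) = -87/262 + 494*d/495 (R(d, N) = d + (d/(-495) + 29/(-262/3)) = d + (d*(-1/495) + 29*(-3/262)) = d + (-d/495 - 87/262) = d + (-87/262 - d/495) = -87/262 + 494*d/495)
V = 480973 (V = 480298 + 675 = 480973)
R(1148, s(-18, 3)) + V = (-87/262 + (494/495)*1148) + 480973 = (-87/262 + 567112/495) + 480973 = 148540279/129690 + 480973 = 62525928649/129690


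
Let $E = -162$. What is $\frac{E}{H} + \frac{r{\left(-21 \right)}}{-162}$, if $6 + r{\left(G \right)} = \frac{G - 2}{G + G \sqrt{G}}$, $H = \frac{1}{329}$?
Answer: $\frac{- 181319670 \sqrt{21} + 181319693 i}{3402 \left(\sqrt{21} - i\right)} \approx -53298.0 + 0.0014114 i$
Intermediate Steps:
$H = \frac{1}{329} \approx 0.0030395$
$r{\left(G \right)} = -6 + \frac{-2 + G}{G + G^{\frac{3}{2}}}$ ($r{\left(G \right)} = -6 + \frac{G - 2}{G + G \sqrt{G}} = -6 + \frac{-2 + G}{G + G^{\frac{3}{2}}}$)
$\frac{E}{H} + \frac{r{\left(-21 \right)}}{-162} = - 162 \frac{1}{\frac{1}{329}} + \frac{\frac{1}{-21 + \left(-21\right)^{\frac{3}{2}}} \left(-2 - 6 \left(-21\right)^{\frac{3}{2}} - -105\right)}{-162} = \left(-162\right) 329 + \frac{-2 - 6 \left(- 21 i \sqrt{21}\right) + 105}{-21 - 21 i \sqrt{21}} \left(- \frac{1}{162}\right) = -53298 + \frac{-2 + 126 i \sqrt{21} + 105}{-21 - 21 i \sqrt{21}} \left(- \frac{1}{162}\right) = -53298 + \frac{103 + 126 i \sqrt{21}}{-21 - 21 i \sqrt{21}} \left(- \frac{1}{162}\right) = -53298 - \frac{103 + 126 i \sqrt{21}}{162 \left(-21 - 21 i \sqrt{21}\right)}$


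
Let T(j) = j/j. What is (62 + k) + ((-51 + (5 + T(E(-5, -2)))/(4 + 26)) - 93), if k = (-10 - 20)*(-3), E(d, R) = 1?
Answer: 41/5 ≈ 8.2000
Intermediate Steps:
T(j) = 1
k = 90 (k = -30*(-3) = 90)
(62 + k) + ((-51 + (5 + T(E(-5, -2)))/(4 + 26)) - 93) = (62 + 90) + ((-51 + (5 + 1)/(4 + 26)) - 93) = 152 + ((-51 + 6/30) - 93) = 152 + ((-51 + 6*(1/30)) - 93) = 152 + ((-51 + ⅕) - 93) = 152 + (-254/5 - 93) = 152 - 719/5 = 41/5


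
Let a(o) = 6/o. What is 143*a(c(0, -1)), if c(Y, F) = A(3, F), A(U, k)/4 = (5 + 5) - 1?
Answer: 143/6 ≈ 23.833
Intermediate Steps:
A(U, k) = 36 (A(U, k) = 4*((5 + 5) - 1) = 4*(10 - 1) = 4*9 = 36)
c(Y, F) = 36
143*a(c(0, -1)) = 143*(6/36) = 143*(6*(1/36)) = 143*(⅙) = 143/6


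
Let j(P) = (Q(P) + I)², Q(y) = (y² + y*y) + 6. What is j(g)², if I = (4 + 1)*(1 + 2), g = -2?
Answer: 707281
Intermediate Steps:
Q(y) = 6 + 2*y² (Q(y) = (y² + y²) + 6 = 2*y² + 6 = 6 + 2*y²)
I = 15 (I = 5*3 = 15)
j(P) = (21 + 2*P²)² (j(P) = ((6 + 2*P²) + 15)² = (21 + 2*P²)²)
j(g)² = ((21 + 2*(-2)²)²)² = ((21 + 2*4)²)² = ((21 + 8)²)² = (29²)² = 841² = 707281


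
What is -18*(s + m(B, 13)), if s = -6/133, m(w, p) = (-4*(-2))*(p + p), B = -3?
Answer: -497844/133 ≈ -3743.2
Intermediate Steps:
m(w, p) = 16*p (m(w, p) = 8*(2*p) = 16*p)
s = -6/133 (s = -6*1/133 = -6/133 ≈ -0.045113)
-18*(s + m(B, 13)) = -18*(-6/133 + 16*13) = -18*(-6/133 + 208) = -18*27658/133 = -497844/133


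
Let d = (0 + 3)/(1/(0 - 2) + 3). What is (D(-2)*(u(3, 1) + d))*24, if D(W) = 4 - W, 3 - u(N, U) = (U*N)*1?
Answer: 864/5 ≈ 172.80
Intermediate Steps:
d = 6/5 (d = 3/(1/(-2) + 3) = 3/(-1/2 + 3) = 3/(5/2) = 3*(2/5) = 6/5 ≈ 1.2000)
u(N, U) = 3 - N*U (u(N, U) = 3 - U*N = 3 - N*U)
(D(-2)*(u(3, 1) + d))*24 = ((4 - 1*(-2))*((3 - 1*3*1) + 6/5))*24 = ((4 + 2)*((3 - 3) + 6/5))*24 = (6*(0 + 6/5))*24 = (6*(6/5))*24 = (36/5)*24 = 864/5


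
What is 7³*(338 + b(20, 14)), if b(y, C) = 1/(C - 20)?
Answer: 695261/6 ≈ 1.1588e+5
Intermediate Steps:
b(y, C) = 1/(-20 + C)
7³*(338 + b(20, 14)) = 7³*(338 + 1/(-20 + 14)) = 343*(338 + 1/(-6)) = 343*(338 - ⅙) = 343*(2027/6) = 695261/6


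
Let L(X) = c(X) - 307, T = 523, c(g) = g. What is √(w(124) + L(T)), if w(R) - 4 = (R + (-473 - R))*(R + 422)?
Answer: I*√258038 ≈ 507.97*I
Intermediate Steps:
L(X) = -307 + X (L(X) = X - 307 = -307 + X)
w(R) = -199602 - 473*R (w(R) = 4 + (R + (-473 - R))*(R + 422) = 4 - 473*(422 + R) = 4 + (-199606 - 473*R) = -199602 - 473*R)
√(w(124) + L(T)) = √((-199602 - 473*124) + (-307 + 523)) = √((-199602 - 58652) + 216) = √(-258254 + 216) = √(-258038) = I*√258038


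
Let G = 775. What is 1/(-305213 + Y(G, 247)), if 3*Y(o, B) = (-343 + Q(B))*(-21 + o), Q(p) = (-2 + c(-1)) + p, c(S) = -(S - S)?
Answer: -3/989531 ≈ -3.0317e-6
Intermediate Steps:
c(S) = 0 (c(S) = -1*0 = 0)
Q(p) = -2 + p (Q(p) = (-2 + 0) + p = -2 + p)
Y(o, B) = (-345 + B)*(-21 + o)/3 (Y(o, B) = ((-343 + (-2 + B))*(-21 + o))/3 = ((-345 + B)*(-21 + o))/3 = (-345 + B)*(-21 + o)/3)
1/(-305213 + Y(G, 247)) = 1/(-305213 + (2415 - 115*775 - 7*247 + (1/3)*247*775)) = 1/(-305213 + (2415 - 89125 - 1729 + 191425/3)) = 1/(-305213 - 73892/3) = 1/(-989531/3) = -3/989531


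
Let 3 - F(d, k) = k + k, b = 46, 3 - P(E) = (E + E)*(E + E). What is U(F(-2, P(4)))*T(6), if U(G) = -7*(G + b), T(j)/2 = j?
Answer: -14364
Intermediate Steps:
P(E) = 3 - 4*E² (P(E) = 3 - (E + E)*(E + E) = 3 - 2*E*2*E = 3 - 4*E²)
F(d, k) = 3 - 2*k (F(d, k) = 3 - (k + k) = 3 - 2*k)
T(j) = 2*j
U(G) = -322 - 7*G (U(G) = -7*(G + 46) = -7*(46 + G) = -322 - 7*G)
U(F(-2, P(4)))*T(6) = (-322 - 7*(3 - 2*(3 - 4*4²)))*(2*6) = (-322 - 7*(3 - 2*(3 - 4*16)))*12 = (-322 - 7*(3 - 2*(3 - 64)))*12 = (-322 - 7*(3 - 2*(-61)))*12 = (-322 - 7*(3 + 122))*12 = (-322 - 7*125)*12 = (-322 - 875)*12 = -1197*12 = -14364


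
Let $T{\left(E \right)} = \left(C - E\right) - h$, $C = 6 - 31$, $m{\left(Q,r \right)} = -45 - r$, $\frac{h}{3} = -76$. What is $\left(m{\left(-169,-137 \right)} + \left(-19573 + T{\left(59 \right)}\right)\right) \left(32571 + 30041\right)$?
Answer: $-1210728244$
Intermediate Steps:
$h = -228$ ($h = 3 \left(-76\right) = -228$)
$C = -25$ ($C = 6 - 31 = -25$)
$T{\left(E \right)} = 203 - E$ ($T{\left(E \right)} = \left(-25 - E\right) - -228 = \left(-25 - E\right) + 228 = 203 - E$)
$\left(m{\left(-169,-137 \right)} + \left(-19573 + T{\left(59 \right)}\right)\right) \left(32571 + 30041\right) = \left(\left(-45 - -137\right) + \left(-19573 + \left(203 - 59\right)\right)\right) \left(32571 + 30041\right) = \left(\left(-45 + 137\right) + \left(-19573 + \left(203 - 59\right)\right)\right) 62612 = \left(92 + \left(-19573 + 144\right)\right) 62612 = \left(92 - 19429\right) 62612 = \left(-19337\right) 62612 = -1210728244$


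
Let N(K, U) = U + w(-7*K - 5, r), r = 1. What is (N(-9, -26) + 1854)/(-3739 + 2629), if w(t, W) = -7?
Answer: -607/370 ≈ -1.6405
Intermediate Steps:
N(K, U) = -7 + U (N(K, U) = U - 7 = -7 + U)
(N(-9, -26) + 1854)/(-3739 + 2629) = ((-7 - 26) + 1854)/(-3739 + 2629) = (-33 + 1854)/(-1110) = 1821*(-1/1110) = -607/370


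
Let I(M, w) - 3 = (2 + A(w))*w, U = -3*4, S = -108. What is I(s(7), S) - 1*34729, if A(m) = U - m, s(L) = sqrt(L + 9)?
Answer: -45310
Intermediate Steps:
s(L) = sqrt(9 + L)
U = -12
A(m) = -12 - m
I(M, w) = 3 + w*(-10 - w) (I(M, w) = 3 + (2 + (-12 - w))*w = 3 + (-10 - w)*w = 3 + w*(-10 - w))
I(s(7), S) - 1*34729 = (3 - 1*(-108)**2 - 10*(-108)) - 1*34729 = (3 - 1*11664 + 1080) - 34729 = (3 - 11664 + 1080) - 34729 = -10581 - 34729 = -45310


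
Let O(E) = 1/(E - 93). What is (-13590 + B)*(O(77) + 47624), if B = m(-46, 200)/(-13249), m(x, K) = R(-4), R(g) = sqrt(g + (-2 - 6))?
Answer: -5177674485/8 - 761983*I*sqrt(3)/105992 ≈ -6.4721e+8 - 12.452*I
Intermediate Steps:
R(g) = sqrt(-8 + g) (R(g) = sqrt(g - 8) = sqrt(-8 + g))
m(x, K) = 2*I*sqrt(3) (m(x, K) = sqrt(-8 - 4) = sqrt(-12) = 2*I*sqrt(3))
O(E) = 1/(-93 + E)
B = -2*I*sqrt(3)/13249 (B = (2*I*sqrt(3))/(-13249) = (2*I*sqrt(3))*(-1/13249) = -2*I*sqrt(3)/13249 ≈ -0.00026146*I)
(-13590 + B)*(O(77) + 47624) = (-13590 - 2*I*sqrt(3)/13249)*(1/(-93 + 77) + 47624) = (-13590 - 2*I*sqrt(3)/13249)*(1/(-16) + 47624) = (-13590 - 2*I*sqrt(3)/13249)*(-1/16 + 47624) = (-13590 - 2*I*sqrt(3)/13249)*(761983/16) = -5177674485/8 - 761983*I*sqrt(3)/105992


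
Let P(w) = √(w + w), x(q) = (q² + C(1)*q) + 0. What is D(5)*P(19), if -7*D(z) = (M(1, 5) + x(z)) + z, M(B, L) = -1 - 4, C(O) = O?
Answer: -30*√38/7 ≈ -26.419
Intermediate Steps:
M(B, L) = -5
x(q) = q + q² (x(q) = (q² + 1*q) + 0 = (q² + q) + 0 = (q + q²) + 0 = q + q²)
D(z) = 5/7 - z/7 - z*(1 + z)/7 (D(z) = -((-5 + z*(1 + z)) + z)/7 = -(-5 + z + z*(1 + z))/7 = 5/7 - z/7 - z*(1 + z)/7)
P(w) = √2*√w (P(w) = √(2*w) = √2*√w)
D(5)*P(19) = (5/7 - ⅐*5 - ⅐*5*(1 + 5))*(√2*√19) = (5/7 - 5/7 - ⅐*5*6)*√38 = (5/7 - 5/7 - 30/7)*√38 = -30*√38/7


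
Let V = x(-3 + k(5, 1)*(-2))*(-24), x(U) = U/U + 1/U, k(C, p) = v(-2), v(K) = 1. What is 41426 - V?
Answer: 207226/5 ≈ 41445.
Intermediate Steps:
k(C, p) = 1
x(U) = 1 + 1/U
V = -96/5 (V = ((1 + (-3 + 1*(-2)))/(-3 + 1*(-2)))*(-24) = ((1 + (-3 - 2))/(-3 - 2))*(-24) = ((1 - 5)/(-5))*(-24) = -⅕*(-4)*(-24) = (⅘)*(-24) = -96/5 ≈ -19.200)
41426 - V = 41426 - 1*(-96/5) = 41426 + 96/5 = 207226/5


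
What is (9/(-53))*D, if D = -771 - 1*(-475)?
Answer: 2664/53 ≈ 50.264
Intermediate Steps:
D = -296 (D = -771 + 475 = -296)
(9/(-53))*D = (9/(-53))*(-296) = (9*(-1/53))*(-296) = -9/53*(-296) = 2664/53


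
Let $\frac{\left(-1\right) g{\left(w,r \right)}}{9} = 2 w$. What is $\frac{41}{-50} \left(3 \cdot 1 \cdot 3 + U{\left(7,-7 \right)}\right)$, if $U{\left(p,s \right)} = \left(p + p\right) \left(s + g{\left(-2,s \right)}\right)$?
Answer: $- \frac{3403}{10} \approx -340.3$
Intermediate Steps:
$g{\left(w,r \right)} = - 18 w$ ($g{\left(w,r \right)} = - 9 \cdot 2 w = - 18 w$)
$U{\left(p,s \right)} = 2 p \left(36 + s\right)$ ($U{\left(p,s \right)} = \left(p + p\right) \left(s - -36\right) = 2 p \left(s + 36\right) = 2 p \left(36 + s\right)$)
$\frac{41}{-50} \left(3 \cdot 1 \cdot 3 + U{\left(7,-7 \right)}\right) = \frac{41}{-50} \left(3 \cdot 1 \cdot 3 + 2 \cdot 7 \left(36 - 7\right)\right) = 41 \left(- \frac{1}{50}\right) \left(3 \cdot 3 + 2 \cdot 7 \cdot 29\right) = - \frac{41 \left(9 + 406\right)}{50} = \left(- \frac{41}{50}\right) 415 = - \frac{3403}{10}$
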